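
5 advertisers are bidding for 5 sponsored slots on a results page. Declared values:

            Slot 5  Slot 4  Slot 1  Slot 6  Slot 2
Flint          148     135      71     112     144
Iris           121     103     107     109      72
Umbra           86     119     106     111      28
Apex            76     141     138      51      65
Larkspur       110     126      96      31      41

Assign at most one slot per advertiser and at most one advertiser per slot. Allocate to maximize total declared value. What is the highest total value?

Max total: $640

Optimal: Flint→Slot 2 ($144), Iris→Slot 5 ($121), Umbra→Slot 6 ($111), Apex→Slot 1 ($138), Larkspur→Slot 4 ($126) — total 144+121+111+138+126 = $640.
Row-greedy (each advertiser in turn takes its best remaining slot) gives $555, worse by 85.
Next-best assignment: Flint→Slot 2, Iris→Slot 6, Umbra→Slot 4, Apex→Slot 1, Larkspur→Slot 5 = $620.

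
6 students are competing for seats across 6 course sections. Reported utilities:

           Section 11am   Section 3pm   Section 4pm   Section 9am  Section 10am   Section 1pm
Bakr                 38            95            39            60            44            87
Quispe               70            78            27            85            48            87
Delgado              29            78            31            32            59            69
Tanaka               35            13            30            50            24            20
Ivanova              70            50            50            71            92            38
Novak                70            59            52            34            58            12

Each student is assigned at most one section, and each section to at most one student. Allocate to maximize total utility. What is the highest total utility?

Max total: 442 points

Optimal: Bakr→Section 1pm (87 points), Quispe→Section 9am (85 points), Delgado→Section 3pm (78 points), Tanaka→Section 4pm (30 points), Ivanova→Section 10am (92 points), Novak→Section 11am (70 points) — total 87+85+78+30+92+70 = 442 points.
Next-best assignment: Bakr→Section 3pm, Quispe→Section 9am, Delgado→Section 1pm, Tanaka→Section 4pm, Ivanova→Section 10am, Novak→Section 11am = 441 points.
Swapping Delgado↔Ivanova (Delgado→Section 10am 59 points, Ivanova→Section 3pm 50 points) loses 61.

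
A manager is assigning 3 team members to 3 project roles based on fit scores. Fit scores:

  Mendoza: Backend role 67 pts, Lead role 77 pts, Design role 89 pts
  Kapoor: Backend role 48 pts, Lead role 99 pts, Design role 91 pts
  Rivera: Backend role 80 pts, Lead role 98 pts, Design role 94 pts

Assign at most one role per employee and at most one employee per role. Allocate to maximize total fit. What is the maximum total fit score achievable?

Treat this as an assignment problem: match each employee to one role.
Optimal: Mendoza→Design role (89 pts), Kapoor→Lead role (99 pts), Rivera→Backend role (80 pts) — total 89+99+80 = 268 pts.
Max-entry greedy (repeatedly take the single best remaining cell) gives 260 pts, worse by 8.
Swapping Rivera↔Kapoor (Rivera→Lead role 98 pts, Kapoor→Backend role 48 pts) loses 33.
No other one-to-one assignment exceeds 268 pts.

Max total: 268 pts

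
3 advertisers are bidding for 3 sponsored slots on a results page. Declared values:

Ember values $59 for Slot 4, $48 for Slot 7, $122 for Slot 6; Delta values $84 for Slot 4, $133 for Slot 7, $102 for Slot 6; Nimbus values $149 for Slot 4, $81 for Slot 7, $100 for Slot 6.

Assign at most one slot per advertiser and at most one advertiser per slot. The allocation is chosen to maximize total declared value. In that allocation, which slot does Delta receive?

Optimal: Ember→Slot 6 ($122), Delta→Slot 7 ($133), Nimbus→Slot 4 ($149) — total 122+133+149 = $404.
Next-best assignment: Ember→Slot 7, Delta→Slot 6, Nimbus→Slot 4 = $299.
Swapping Delta↔Nimbus (Delta→Slot 4 $84, Nimbus→Slot 7 $81) loses 117.

Delta receives Slot 7.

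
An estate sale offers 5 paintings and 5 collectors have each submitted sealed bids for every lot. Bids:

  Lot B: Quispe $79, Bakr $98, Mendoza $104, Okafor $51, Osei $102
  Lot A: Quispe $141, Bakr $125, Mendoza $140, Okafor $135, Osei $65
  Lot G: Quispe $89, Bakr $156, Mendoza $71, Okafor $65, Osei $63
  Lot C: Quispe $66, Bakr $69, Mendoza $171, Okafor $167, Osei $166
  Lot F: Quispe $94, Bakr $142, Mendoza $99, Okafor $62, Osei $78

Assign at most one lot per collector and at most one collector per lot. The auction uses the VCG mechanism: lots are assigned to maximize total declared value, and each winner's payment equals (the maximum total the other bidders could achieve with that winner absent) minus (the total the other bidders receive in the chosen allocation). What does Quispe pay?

Efficient allocation: Quispe→Lot A ($141), Bakr→Lot G ($156), Mendoza→Lot F ($99), Okafor→Lot C ($167), Osei→Lot B ($102); total welfare W = $665.
Quispe receives Lot A at value $141, so the others get W − 141 = $524.
Without Quispe: best allocation of the remaining 4 bidders over all 5 lots is Bakr→Lot G ($156), Mendoza→Lot A ($140), Okafor→Lot C ($167), Osei→Lot B ($102), total $565.
VCG payment = (others' best without Quispe) − (others' welfare with Quispe) = 565 − 524 = $41.

Quispe pays $41.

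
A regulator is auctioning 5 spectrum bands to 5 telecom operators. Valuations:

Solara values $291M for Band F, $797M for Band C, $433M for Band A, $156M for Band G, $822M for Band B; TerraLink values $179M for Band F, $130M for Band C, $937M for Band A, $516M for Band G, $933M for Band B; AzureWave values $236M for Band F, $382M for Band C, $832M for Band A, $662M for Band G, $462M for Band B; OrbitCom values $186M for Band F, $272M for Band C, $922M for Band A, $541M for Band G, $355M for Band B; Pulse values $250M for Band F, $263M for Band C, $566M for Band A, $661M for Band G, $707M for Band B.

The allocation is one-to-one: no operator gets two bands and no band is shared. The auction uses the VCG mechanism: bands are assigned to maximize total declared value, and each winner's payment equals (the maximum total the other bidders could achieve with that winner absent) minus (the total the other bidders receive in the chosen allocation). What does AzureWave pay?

Efficient allocation: Solara→Band C ($797M), TerraLink→Band B ($933M), AzureWave→Band G ($662M), OrbitCom→Band A ($922M), Pulse→Band F ($250M); total welfare W = $3564M.
AzureWave receives Band G at value $662M, so the others get W − 662 = $2902M.
Without AzureWave: best allocation of the remaining 4 bidders over all 5 bands is Solara→Band C ($797M), TerraLink→Band B ($933M), OrbitCom→Band A ($922M), Pulse→Band G ($661M), total $3313M.
VCG payment = (others' best without AzureWave) − (others' welfare with AzureWave) = 3313 − 2902 = $411M.

AzureWave pays $411M.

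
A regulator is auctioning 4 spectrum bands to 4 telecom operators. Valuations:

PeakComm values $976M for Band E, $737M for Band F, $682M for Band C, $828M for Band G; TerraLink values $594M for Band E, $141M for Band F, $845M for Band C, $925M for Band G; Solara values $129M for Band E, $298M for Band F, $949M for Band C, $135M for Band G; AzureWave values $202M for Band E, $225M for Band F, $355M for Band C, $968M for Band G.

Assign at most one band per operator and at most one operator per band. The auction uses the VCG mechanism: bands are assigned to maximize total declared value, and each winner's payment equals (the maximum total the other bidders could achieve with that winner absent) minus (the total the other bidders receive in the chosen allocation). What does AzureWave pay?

Efficient allocation: PeakComm→Band F ($737M), TerraLink→Band E ($594M), Solara→Band C ($949M), AzureWave→Band G ($968M); total welfare W = $3248M.
AzureWave receives Band G at value $968M, so the others get W − 968 = $2280M.
Without AzureWave: best allocation of the remaining 3 bidders over all 4 bands is PeakComm→Band E ($976M), TerraLink→Band G ($925M), Solara→Band C ($949M), total $2850M.
VCG payment = (others' best without AzureWave) − (others' welfare with AzureWave) = 2850 − 2280 = $570M.

AzureWave pays $570M.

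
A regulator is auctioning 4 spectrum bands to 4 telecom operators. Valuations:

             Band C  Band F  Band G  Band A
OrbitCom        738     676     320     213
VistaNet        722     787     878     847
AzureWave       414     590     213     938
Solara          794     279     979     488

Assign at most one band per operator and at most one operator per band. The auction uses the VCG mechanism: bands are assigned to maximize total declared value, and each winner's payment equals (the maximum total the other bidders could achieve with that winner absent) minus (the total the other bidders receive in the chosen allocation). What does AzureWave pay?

AzureWave pays $60M.

Efficient allocation: OrbitCom→Band C ($738M), VistaNet→Band F ($787M), AzureWave→Band A ($938M), Solara→Band G ($979M); total welfare W = $3442M.
AzureWave receives Band A at value $938M, so the others get W − 938 = $2504M.
Without AzureWave: best allocation of the remaining 3 bidders over all 4 bands is OrbitCom→Band C ($738M), VistaNet→Band A ($847M), Solara→Band G ($979M), total $2564M.
VCG payment = (others' best without AzureWave) − (others' welfare with AzureWave) = 2564 − 2504 = $60M.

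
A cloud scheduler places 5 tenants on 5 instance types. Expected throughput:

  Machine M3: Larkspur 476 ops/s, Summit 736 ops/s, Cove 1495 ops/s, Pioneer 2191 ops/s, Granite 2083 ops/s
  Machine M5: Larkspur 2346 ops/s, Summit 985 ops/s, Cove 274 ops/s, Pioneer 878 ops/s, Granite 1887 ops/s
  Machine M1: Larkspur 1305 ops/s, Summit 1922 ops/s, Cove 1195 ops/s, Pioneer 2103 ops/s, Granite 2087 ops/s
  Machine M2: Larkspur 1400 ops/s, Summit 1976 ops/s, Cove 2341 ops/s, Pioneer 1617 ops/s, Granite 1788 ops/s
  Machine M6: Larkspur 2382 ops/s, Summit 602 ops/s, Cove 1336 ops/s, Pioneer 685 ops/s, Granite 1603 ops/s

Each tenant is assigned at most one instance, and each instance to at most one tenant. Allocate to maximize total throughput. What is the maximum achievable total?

Max total: 10723 ops/s

Optimal: Larkspur→Machine M6 (2382 ops/s), Summit→Machine M1 (1922 ops/s), Cove→Machine M2 (2341 ops/s), Pioneer→Machine M3 (2191 ops/s), Granite→Machine M5 (1887 ops/s) — total 2382+1922+2341+2191+1887 = 10723 ops/s.
Column-greedy (each instance in turn goes to its best remaining tenant) gives 9567 ops/s, worse by 1156.
Next-best assignment: Larkspur→Machine M5, Summit→Machine M1, Cove→Machine M2, Pioneer→Machine M3, Granite→Machine M6 = 10403 ops/s.
No other one-to-one assignment exceeds 10723 ops/s.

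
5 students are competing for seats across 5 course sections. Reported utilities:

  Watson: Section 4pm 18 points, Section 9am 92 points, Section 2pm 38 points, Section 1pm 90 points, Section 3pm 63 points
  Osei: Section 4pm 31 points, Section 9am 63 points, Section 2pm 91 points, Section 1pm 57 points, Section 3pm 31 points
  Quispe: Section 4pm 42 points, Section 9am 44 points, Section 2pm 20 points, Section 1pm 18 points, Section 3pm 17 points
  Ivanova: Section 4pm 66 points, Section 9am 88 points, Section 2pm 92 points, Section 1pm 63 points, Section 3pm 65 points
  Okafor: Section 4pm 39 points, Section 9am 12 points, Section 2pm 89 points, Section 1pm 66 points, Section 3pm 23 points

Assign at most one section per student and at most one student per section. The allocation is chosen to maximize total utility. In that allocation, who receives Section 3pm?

Ivanova receives Section 3pm.

Treat this as an assignment problem: match each student to one section.
Optimal: Watson→Section 9am (92 points), Osei→Section 2pm (91 points), Quispe→Section 4pm (42 points), Ivanova→Section 3pm (65 points), Okafor→Section 1pm (66 points) — total 92+91+42+65+66 = 356 points.
Column-greedy (each section in turn goes to its best remaining student) gives 332 points, worse by 24.
Next-best assignment: Watson→Section 3pm, Osei→Section 2pm, Quispe→Section 4pm, Ivanova→Section 9am, Okafor→Section 1pm = 350 points.
Swapping Watson↔Ivanova (Watson→Section 3pm 63 points, Ivanova→Section 9am 88 points) loses 6.
Ivanova's own top section is Section 2pm (92 points), but forcing Ivanova→Section 2pm and reassigning the rest optimally gives only 326 points — worse by 30.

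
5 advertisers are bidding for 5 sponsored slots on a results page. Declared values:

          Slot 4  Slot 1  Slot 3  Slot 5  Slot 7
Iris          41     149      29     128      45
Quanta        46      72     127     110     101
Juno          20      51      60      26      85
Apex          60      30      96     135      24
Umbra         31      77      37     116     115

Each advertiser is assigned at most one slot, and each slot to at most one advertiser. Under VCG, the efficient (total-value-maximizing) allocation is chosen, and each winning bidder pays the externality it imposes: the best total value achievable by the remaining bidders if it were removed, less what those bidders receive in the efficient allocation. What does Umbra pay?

Efficient allocation: Iris→Slot 1 ($149), Quanta→Slot 3 ($127), Juno→Slot 4 ($20), Apex→Slot 5 ($135), Umbra→Slot 7 ($115); total welfare W = $546.
Umbra receives Slot 7 at value $115, so the others get W − 115 = $431.
Without Umbra: best allocation of the remaining 4 bidders over all 5 slots is Iris→Slot 1 ($149), Quanta→Slot 3 ($127), Juno→Slot 7 ($85), Apex→Slot 5 ($135), total $496.
VCG payment = (others' best without Umbra) − (others' welfare with Umbra) = 496 − 431 = $65.

Umbra pays $65.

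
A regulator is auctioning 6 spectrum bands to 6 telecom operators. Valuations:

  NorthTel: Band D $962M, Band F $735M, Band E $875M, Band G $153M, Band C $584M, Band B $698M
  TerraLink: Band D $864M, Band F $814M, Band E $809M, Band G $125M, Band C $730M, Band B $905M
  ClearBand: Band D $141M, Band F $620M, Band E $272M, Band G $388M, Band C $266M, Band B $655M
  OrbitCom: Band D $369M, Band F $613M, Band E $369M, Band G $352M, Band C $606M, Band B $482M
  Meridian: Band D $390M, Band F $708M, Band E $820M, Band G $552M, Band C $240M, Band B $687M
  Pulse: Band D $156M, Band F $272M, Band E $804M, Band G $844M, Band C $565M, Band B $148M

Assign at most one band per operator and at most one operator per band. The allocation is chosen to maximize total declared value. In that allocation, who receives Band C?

OrbitCom receives Band C.

Optimal: NorthTel→Band D ($962M), TerraLink→Band B ($905M), ClearBand→Band F ($620M), OrbitCom→Band C ($606M), Meridian→Band E ($820M), Pulse→Band G ($844M) — total 962+905+620+606+820+844 = $4757M.
Column-greedy (each band in turn goes to its best remaining operator) gives $4701M, worse by 56.
Next-best assignment: NorthTel→Band D, TerraLink→Band F, ClearBand→Band B, OrbitCom→Band C, Meridian→Band E, Pulse→Band G = $4701M.
Swapping OrbitCom↔TerraLink (OrbitCom→Band B $482M, TerraLink→Band C $730M) loses 299.
No other one-to-one assignment exceeds $4757M.
OrbitCom's own top band is Band F ($613M), but forcing OrbitCom→Band F and reassigning the rest optimally gives only $4624M — worse by 133.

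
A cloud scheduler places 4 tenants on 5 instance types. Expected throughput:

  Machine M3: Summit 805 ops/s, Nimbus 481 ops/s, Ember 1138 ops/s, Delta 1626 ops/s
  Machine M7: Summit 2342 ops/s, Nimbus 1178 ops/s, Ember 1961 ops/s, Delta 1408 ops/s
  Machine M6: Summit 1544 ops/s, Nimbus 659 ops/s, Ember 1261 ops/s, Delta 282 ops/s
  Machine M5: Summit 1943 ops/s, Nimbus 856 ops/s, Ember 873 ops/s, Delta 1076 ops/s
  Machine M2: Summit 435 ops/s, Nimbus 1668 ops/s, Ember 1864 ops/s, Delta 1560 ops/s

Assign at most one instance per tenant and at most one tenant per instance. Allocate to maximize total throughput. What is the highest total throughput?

Maximum total: 7198 ops/s

Optimal: Summit→Machine M5 (1943 ops/s), Nimbus→Machine M2 (1668 ops/s), Ember→Machine M7 (1961 ops/s), Delta→Machine M3 (1626 ops/s) — total 1943+1668+1961+1626 = 7198 ops/s.
Max-entry greedy (repeatedly take the single best remaining cell) gives 6688 ops/s, worse by 510.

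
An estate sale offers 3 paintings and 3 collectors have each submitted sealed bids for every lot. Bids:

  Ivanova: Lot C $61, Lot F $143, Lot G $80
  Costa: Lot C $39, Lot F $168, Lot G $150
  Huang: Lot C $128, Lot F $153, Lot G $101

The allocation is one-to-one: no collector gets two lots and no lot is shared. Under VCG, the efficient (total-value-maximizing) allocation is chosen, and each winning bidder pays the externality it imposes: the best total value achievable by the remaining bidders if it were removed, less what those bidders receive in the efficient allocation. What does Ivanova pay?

Efficient allocation: Ivanova→Lot F ($143), Costa→Lot G ($150), Huang→Lot C ($128); total welfare W = $421.
Ivanova receives Lot F at value $143, so the others get W − 143 = $278.
Without Ivanova: best allocation of the remaining 2 bidders over all 3 lots is Costa→Lot G ($150), Huang→Lot F ($153), total $303.
VCG payment = (others' best without Ivanova) − (others' welfare with Ivanova) = 303 − 278 = $25.

Ivanova pays $25.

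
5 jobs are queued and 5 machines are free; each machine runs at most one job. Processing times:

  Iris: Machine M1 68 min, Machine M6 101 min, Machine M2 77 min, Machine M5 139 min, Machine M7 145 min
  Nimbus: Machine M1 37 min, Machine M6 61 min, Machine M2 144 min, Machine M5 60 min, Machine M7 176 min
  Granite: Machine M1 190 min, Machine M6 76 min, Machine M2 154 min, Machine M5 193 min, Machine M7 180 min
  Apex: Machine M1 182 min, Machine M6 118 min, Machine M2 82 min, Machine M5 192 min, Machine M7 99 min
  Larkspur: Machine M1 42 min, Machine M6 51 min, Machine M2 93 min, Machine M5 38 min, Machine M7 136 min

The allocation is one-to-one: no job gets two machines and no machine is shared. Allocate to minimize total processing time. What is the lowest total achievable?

Optimal: Iris→Machine M2 (77 min), Nimbus→Machine M1 (37 min), Granite→Machine M6 (76 min), Apex→Machine M7 (99 min), Larkspur→Machine M5 (38 min) — total 77+37+76+99+38 = 327 min.
Row-greedy (each job in turn takes its cheapest remaining machine) gives 422 min, worse by 95.

Minimum total: 327 min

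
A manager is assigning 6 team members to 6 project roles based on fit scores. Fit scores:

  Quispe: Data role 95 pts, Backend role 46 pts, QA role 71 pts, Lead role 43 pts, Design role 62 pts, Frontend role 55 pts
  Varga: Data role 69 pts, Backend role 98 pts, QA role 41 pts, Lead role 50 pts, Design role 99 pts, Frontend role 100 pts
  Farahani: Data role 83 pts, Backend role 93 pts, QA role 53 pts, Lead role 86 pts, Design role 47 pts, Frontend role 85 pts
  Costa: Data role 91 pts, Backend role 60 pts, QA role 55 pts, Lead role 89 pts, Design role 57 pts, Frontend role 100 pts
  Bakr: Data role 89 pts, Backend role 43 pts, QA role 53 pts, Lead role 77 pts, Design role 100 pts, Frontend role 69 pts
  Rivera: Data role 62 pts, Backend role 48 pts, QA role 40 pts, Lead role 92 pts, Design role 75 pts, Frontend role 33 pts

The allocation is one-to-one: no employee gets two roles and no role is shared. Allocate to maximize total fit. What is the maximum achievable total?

Maximum total: 547 pts

This is the linear assignment problem.
Optimal: Quispe→QA role (71 pts), Varga→Frontend role (100 pts), Farahani→Backend role (93 pts), Costa→Data role (91 pts), Bakr→Design role (100 pts), Rivera→Lead role (92 pts) — total 71+100+93+91+100+92 = 547 pts.
Next-best assignment: Quispe→QA role, Varga→Backend role, Farahani→Data role, Costa→Frontend role, Bakr→Design role, Rivera→Lead role = 544 pts.
Swapping Quispe↔Costa (Quispe→Data role 95 pts, Costa→QA role 55 pts) loses 12.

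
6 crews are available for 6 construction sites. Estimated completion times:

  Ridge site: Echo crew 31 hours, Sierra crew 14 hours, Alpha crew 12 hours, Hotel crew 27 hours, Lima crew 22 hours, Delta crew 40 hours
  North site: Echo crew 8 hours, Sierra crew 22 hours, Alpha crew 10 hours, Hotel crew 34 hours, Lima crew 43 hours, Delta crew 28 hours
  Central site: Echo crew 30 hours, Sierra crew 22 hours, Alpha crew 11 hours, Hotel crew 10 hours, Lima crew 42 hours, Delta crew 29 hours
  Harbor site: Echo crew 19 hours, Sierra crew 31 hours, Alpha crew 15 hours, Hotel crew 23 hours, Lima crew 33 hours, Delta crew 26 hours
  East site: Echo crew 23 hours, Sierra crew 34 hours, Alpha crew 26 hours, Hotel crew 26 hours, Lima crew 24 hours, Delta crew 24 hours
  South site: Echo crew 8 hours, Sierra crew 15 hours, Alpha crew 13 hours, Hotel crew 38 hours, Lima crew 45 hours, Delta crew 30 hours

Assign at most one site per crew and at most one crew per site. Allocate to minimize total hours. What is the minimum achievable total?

This is a one-to-one assignment (minimum-cost bipartite matching).
Optimal: Echo crew→South site (8 hours), Sierra crew→Ridge site (14 hours), Alpha crew→North site (10 hours), Hotel crew→Central site (10 hours), Lima crew→East site (24 hours), Delta crew→Harbor site (26 hours) — total 8+14+10+10+24+26 = 92 hours.
Min-entry greedy (repeatedly take the single cheapest remaining cell) gives 95 hours, worse by 3.
Swapping Sierra crew↔Echo crew (Sierra crew→South site 15 hours, Echo crew→Ridge site 31 hours) adds 24.
No other one-to-one assignment undercuts 92 hours.

Minimum total: 92 hours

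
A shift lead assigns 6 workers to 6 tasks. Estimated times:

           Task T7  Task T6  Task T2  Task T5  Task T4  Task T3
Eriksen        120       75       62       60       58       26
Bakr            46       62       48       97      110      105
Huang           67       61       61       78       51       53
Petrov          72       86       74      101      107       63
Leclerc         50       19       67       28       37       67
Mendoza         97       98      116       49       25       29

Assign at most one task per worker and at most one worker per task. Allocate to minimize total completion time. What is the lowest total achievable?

Min total: 260 min

Optimal: Eriksen→Task T3 (26 min), Bakr→Task T7 (46 min), Huang→Task T6 (61 min), Petrov→Task T2 (74 min), Leclerc→Task T5 (28 min), Mendoza→Task T4 (25 min) — total 26+46+61+74+28+25 = 260 min.
Row-greedy (each worker in turn takes its cheapest remaining task) gives 265 min, worse by 5.
Swapping Petrov↔Leclerc (Petrov→Task T5 101 min, Leclerc→Task T2 67 min) adds 66.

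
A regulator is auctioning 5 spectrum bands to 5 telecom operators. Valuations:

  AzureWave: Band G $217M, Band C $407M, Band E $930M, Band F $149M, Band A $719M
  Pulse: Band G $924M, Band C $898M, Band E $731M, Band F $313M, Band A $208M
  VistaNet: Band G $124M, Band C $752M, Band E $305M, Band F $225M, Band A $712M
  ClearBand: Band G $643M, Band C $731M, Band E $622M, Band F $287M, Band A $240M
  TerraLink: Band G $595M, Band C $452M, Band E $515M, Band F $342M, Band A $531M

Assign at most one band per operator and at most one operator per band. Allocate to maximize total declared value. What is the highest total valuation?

Maximum total: $3639M

Optimal: AzureWave→Band E ($930M), Pulse→Band G ($924M), VistaNet→Band A ($712M), ClearBand→Band C ($731M), TerraLink→Band F ($342M) — total 930+924+712+731+342 = $3639M.
Max-entry greedy (repeatedly take the single best remaining cell) gives $3424M, worse by 215.
Next-best assignment: AzureWave→Band E, Pulse→Band C, VistaNet→Band A, ClearBand→Band G, TerraLink→Band F = $3525M.
No other one-to-one assignment exceeds $3639M.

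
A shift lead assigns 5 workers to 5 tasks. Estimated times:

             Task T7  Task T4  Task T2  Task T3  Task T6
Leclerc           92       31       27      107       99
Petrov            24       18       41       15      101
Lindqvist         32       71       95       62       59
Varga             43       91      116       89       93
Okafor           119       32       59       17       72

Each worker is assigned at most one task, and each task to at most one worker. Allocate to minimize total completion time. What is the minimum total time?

Optimal: Leclerc→Task T2 (27 min), Petrov→Task T4 (18 min), Lindqvist→Task T6 (59 min), Varga→Task T7 (43 min), Okafor→Task T3 (17 min) — total 27+18+59+43+17 = 164 min.
Row-greedy (each worker in turn takes its cheapest remaining task) gives 237 min, worse by 73.
Next-best assignment: Leclerc→Task T2, Petrov→Task T3, Lindqvist→Task T6, Varga→Task T7, Okafor→Task T4 = 176 min.
Swapping Okafor↔Leclerc (Okafor→Task T2 59 min, Leclerc→Task T3 107 min) adds 122.

Min total: 164 min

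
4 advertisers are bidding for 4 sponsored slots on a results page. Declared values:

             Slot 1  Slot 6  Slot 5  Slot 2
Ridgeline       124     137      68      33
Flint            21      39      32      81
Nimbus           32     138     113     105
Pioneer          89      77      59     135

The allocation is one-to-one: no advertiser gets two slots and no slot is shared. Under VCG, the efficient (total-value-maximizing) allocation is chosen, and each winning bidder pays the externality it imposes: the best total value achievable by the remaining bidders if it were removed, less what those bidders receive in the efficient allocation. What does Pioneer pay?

Pioneer pays $49.

Efficient allocation: Ridgeline→Slot 1 ($124), Flint→Slot 5 ($32), Nimbus→Slot 6 ($138), Pioneer→Slot 2 ($135); total welfare W = $429.
Pioneer receives Slot 2 at value $135, so the others get W − 135 = $294.
Without Pioneer: best allocation of the remaining 3 bidders over all 4 slots is Ridgeline→Slot 1 ($124), Flint→Slot 2 ($81), Nimbus→Slot 6 ($138), total $343.
VCG payment = (others' best without Pioneer) − (others' welfare with Pioneer) = 343 − 294 = $49.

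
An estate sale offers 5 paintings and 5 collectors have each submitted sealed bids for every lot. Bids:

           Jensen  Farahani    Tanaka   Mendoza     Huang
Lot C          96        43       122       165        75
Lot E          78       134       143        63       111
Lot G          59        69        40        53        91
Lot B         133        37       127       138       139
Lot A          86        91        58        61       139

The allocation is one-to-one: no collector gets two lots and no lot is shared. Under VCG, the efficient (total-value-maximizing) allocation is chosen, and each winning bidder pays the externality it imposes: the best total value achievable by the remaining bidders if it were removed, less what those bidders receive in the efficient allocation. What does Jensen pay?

Jensen pays $49.

Efficient allocation: Jensen→Lot B ($133), Farahani→Lot G ($69), Tanaka→Lot E ($143), Mendoza→Lot C ($165), Huang→Lot A ($139); total welfare W = $649.
Jensen receives Lot B at value $133, so the others get W − 133 = $516.
Without Jensen: best allocation of the remaining 4 bidders over all 5 lots is Farahani→Lot E ($134), Tanaka→Lot B ($127), Mendoza→Lot C ($165), Huang→Lot A ($139), total $565.
VCG payment = (others' best without Jensen) − (others' welfare with Jensen) = 565 − 516 = $49.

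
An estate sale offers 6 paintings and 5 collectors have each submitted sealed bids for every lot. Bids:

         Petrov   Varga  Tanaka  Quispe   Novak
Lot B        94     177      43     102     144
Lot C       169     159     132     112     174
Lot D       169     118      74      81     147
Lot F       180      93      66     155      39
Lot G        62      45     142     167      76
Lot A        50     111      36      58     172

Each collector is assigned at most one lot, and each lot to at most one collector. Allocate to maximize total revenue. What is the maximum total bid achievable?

Optimal: Petrov→Lot F ($180), Varga→Lot B ($177), Tanaka→Lot C ($132), Quispe→Lot G ($167), Novak→Lot A ($172) — total 180+177+132+167+172 = $828.
Row-greedy (each collector in turn takes its best remaining lot) gives $783, worse by 45.
Next-best assignment: Petrov→Lot D, Varga→Lot B, Tanaka→Lot C, Quispe→Lot G, Novak→Lot A = $817.
Swapping Tanaka↔Quispe (Tanaka→Lot G $142, Quispe→Lot C $112) loses 45.

Maximum total: $828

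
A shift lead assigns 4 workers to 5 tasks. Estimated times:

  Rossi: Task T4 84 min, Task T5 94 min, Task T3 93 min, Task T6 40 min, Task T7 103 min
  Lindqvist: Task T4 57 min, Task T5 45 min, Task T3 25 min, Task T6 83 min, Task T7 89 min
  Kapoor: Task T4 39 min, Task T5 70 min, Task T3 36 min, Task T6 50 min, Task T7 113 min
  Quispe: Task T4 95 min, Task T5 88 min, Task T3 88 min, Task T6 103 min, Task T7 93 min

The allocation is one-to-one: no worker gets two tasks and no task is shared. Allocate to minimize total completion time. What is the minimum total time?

Optimal: Rossi→Task T6 (40 min), Lindqvist→Task T3 (25 min), Kapoor→Task T4 (39 min), Quispe→Task T5 (88 min) — total 40+25+39+88 = 192 min.
Column-greedy (each task in turn goes to its cheapest remaining worker) gives 212 min, worse by 20.
Next-best assignment: Rossi→Task T6, Lindqvist→Task T3, Kapoor→Task T4, Quispe→Task T7 = 197 min.

Min total: 192 min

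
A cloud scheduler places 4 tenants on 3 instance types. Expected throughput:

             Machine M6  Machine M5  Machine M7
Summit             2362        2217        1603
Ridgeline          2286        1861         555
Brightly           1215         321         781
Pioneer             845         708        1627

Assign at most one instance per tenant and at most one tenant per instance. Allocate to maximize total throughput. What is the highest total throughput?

Maximum total: 6130 ops/s

Optimal: Ridgeline→Machine M6 (2286 ops/s), Summit→Machine M5 (2217 ops/s), Pioneer→Machine M7 (1627 ops/s) — total 2286+2217+1627 = 6130 ops/s.
Max-entry greedy (repeatedly take the single best remaining cell) gives 5850 ops/s, worse by 280.
Next-best assignment: Summit→Machine M6, Ridgeline→Machine M5, Pioneer→Machine M7 = 5850 ops/s.
Swapping Ridgeline↔Summit (Ridgeline→Machine M5 1861 ops/s, Summit→Machine M6 2362 ops/s) loses 280.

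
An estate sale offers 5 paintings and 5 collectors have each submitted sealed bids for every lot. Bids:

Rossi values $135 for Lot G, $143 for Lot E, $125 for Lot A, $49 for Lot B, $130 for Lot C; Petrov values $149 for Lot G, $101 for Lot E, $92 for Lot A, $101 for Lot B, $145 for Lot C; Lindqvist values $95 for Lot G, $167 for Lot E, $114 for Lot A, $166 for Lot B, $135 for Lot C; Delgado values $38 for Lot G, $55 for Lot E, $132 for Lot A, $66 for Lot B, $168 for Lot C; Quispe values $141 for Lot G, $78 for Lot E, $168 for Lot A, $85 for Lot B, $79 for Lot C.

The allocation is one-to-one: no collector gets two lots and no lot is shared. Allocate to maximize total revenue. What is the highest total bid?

This is a one-to-one assignment (maximum-weight bipartite matching).
Optimal: Rossi→Lot E ($143), Petrov→Lot G ($149), Lindqvist→Lot B ($166), Delgado→Lot C ($168), Quispe→Lot A ($168) — total 143+149+166+168+168 = $794.
Next-best assignment: Rossi→Lot G, Petrov→Lot B, Lindqvist→Lot E, Delgado→Lot C, Quispe→Lot A = $739.
Swapping Rossi↔Quispe (Rossi→Lot A $125, Quispe→Lot E $78) loses 108.

Max total: $794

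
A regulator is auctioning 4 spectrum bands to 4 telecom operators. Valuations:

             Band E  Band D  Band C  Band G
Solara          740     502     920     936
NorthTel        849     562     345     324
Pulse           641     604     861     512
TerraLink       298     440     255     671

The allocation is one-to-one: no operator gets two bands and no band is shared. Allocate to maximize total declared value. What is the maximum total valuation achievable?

Maximum total: $3086M

This is a one-to-one assignment (maximum-weight bipartite matching).
Optimal: Solara→Band G ($936M), NorthTel→Band E ($849M), Pulse→Band C ($861M), TerraLink→Band D ($440M) — total 936+849+861+440 = $3086M.
Column-greedy (each band in turn goes to its best remaining operator) gives $3044M, worse by 42.
Next-best assignment: Solara→Band C, NorthTel→Band E, Pulse→Band D, TerraLink→Band G = $3044M.
Swapping Solara↔NorthTel (Solara→Band E $740M, NorthTel→Band G $324M) loses 721.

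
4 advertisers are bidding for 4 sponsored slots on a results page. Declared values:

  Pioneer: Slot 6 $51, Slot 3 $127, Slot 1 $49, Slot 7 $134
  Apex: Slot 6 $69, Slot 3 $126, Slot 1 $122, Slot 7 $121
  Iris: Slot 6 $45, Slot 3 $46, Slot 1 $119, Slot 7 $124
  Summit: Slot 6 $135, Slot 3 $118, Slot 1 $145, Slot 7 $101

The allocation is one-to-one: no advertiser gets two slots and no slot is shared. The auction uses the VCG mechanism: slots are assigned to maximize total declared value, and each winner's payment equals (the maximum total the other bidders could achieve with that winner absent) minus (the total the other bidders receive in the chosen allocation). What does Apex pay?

Apex pays $8.

Efficient allocation: Pioneer→Slot 7 ($134), Apex→Slot 3 ($126), Iris→Slot 1 ($119), Summit→Slot 6 ($135); total welfare W = $514.
Apex receives Slot 3 at value $126, so the others get W − 126 = $388.
Without Apex: best allocation of the remaining 3 bidders over all 4 slots is Pioneer→Slot 3 ($127), Iris→Slot 7 ($124), Summit→Slot 1 ($145), total $396.
VCG payment = (others' best without Apex) − (others' welfare with Apex) = 396 − 388 = $8.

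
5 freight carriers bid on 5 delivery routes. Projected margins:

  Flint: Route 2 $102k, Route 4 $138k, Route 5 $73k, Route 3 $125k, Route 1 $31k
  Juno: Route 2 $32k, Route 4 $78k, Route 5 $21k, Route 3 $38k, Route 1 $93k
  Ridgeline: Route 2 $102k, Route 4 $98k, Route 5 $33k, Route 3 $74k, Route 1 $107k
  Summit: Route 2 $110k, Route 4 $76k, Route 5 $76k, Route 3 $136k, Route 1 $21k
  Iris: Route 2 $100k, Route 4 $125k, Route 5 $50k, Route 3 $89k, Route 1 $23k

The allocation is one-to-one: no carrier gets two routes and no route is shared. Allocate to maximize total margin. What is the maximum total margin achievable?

Optimal: Flint→Route 5 ($73k), Juno→Route 1 ($93k), Ridgeline→Route 2 ($102k), Summit→Route 3 ($136k), Iris→Route 4 ($125k) — total 73+93+102+136+125 = $529k.
Column-greedy (each route in turn goes to its best remaining carrier) gives $465k, worse by 64.
Next-best assignment: Flint→Route 3, Juno→Route 1, Ridgeline→Route 2, Summit→Route 5, Iris→Route 4 = $521k.

Maximum total: $529k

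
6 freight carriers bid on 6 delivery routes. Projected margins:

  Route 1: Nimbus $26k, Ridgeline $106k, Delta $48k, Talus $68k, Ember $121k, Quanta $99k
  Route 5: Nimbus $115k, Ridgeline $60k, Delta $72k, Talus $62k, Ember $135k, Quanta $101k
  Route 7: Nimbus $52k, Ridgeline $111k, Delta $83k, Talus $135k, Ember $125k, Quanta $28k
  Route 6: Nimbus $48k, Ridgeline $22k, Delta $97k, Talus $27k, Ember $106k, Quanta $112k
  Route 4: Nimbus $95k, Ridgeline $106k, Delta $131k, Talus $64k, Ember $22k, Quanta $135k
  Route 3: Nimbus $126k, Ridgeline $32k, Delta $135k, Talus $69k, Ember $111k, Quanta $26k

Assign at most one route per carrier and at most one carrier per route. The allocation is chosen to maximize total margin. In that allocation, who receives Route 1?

Ridgeline receives Route 1.

This is a one-to-one assignment (maximum-weight bipartite matching).
Optimal: Nimbus→Route 3 ($126k), Ridgeline→Route 1 ($106k), Delta→Route 4 ($131k), Talus→Route 7 ($135k), Ember→Route 5 ($135k), Quanta→Route 6 ($112k) — total 126+106+131+135+135+112 = $745k.
Row-greedy (each carrier in turn takes its best remaining route) gives $683k, worse by 62.
Checked against all permutations: $745k is optimal.
Ridgeline's own top route is Route 7 ($111k), but forcing Ridgeline→Route 7 and reassigning the rest optimally gives only $683k — worse by 62.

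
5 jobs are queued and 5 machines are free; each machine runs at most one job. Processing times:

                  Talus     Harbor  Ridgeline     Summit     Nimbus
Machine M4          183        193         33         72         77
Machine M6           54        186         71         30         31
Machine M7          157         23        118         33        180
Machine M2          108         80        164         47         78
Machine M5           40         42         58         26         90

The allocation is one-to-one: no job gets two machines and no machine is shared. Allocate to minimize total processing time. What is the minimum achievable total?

This is the linear assignment problem.
Optimal: Talus→Machine M5 (40 min), Harbor→Machine M7 (23 min), Ridgeline→Machine M4 (33 min), Summit→Machine M2 (47 min), Nimbus→Machine M6 (31 min) — total 40+23+33+47+31 = 174 min.
Min-entry greedy (repeatedly take the single cheapest remaining cell) gives 221 min, worse by 47.
Next-best assignment: Talus→Machine M5, Harbor→Machine M7, Ridgeline→Machine M4, Summit→Machine M6, Nimbus→Machine M2 = 204 min.

Minimum total: 174 min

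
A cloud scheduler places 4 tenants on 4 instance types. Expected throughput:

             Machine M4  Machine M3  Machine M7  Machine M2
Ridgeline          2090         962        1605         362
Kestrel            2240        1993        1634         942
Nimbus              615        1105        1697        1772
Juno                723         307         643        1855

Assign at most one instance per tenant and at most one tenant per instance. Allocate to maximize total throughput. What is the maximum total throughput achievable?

Max total: 7635 ops/s

Treat this as an assignment problem: match each tenant to one instance.
Optimal: Ridgeline→Machine M4 (2090 ops/s), Kestrel→Machine M3 (1993 ops/s), Nimbus→Machine M7 (1697 ops/s), Juno→Machine M2 (1855 ops/s) — total 2090+1993+1697+1855 = 7635 ops/s.
Row-greedy (each tenant in turn takes its best remaining instance) gives 6498 ops/s, worse by 1137.
Next-best assignment: Ridgeline→Machine M7, Kestrel→Machine M4, Nimbus→Machine M3, Juno→Machine M2 = 6805 ops/s.
Checked against all permutations: 7635 ops/s is optimal.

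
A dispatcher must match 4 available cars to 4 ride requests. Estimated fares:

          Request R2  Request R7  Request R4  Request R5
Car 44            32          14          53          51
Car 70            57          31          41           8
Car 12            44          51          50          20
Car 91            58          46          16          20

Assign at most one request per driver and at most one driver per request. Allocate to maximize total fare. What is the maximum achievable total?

Optimal: Car 44→Request R5 ($51), Car 70→Request R2 ($57), Car 12→Request R4 ($50), Car 91→Request R7 ($46) — total 51+57+50+46 = $204.
Row-greedy (each driver in turn takes its best remaining request) gives $181, worse by 23.
Next-best assignment: Car 44→Request R5, Car 70→Request R4, Car 12→Request R7, Car 91→Request R2 = $201.
Checked against all permutations: $204 is optimal.

Max total: $204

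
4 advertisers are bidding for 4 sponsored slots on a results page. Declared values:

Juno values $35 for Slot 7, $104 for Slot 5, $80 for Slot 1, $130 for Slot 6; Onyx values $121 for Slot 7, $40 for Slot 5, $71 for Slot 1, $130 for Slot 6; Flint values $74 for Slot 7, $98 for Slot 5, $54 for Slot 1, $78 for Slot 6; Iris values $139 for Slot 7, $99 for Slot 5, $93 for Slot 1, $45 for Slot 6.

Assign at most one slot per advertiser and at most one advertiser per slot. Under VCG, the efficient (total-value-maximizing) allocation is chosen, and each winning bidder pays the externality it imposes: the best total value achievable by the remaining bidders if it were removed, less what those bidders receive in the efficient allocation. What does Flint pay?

Flint pays $24.

Efficient allocation: Juno→Slot 1 ($80), Onyx→Slot 6 ($130), Flint→Slot 5 ($98), Iris→Slot 7 ($139); total welfare W = $447.
Flint receives Slot 5 at value $98, so the others get W − 98 = $349.
Without Flint: best allocation of the remaining 3 bidders over all 4 slots is Juno→Slot 5 ($104), Onyx→Slot 6 ($130), Iris→Slot 7 ($139), total $373.
VCG payment = (others' best without Flint) − (others' welfare with Flint) = 373 − 349 = $24.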